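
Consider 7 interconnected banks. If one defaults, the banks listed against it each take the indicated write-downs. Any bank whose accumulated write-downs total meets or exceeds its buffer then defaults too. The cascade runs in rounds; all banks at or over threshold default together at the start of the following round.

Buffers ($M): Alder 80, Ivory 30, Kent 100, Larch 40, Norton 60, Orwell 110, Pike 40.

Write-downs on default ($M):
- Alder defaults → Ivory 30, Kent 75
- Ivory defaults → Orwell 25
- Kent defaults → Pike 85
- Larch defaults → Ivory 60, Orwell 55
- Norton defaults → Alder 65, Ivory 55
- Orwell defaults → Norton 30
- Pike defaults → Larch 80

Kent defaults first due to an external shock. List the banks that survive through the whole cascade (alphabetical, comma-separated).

Round 1 — Kent defaults (initial).
  Pike: +85 → 85 ≥ 40
Round 2 — Pike defaults.
  Larch: +80 → 80 ≥ 40
Round 3 — Larch defaults.
  Ivory: +60 → 60 ≥ 30
  Orwell: +55 → 55 < 110
Round 4 — Ivory defaults.
  Orwell: +25 → 80 < 110
No further defaults.

Alder, Norton, Orwell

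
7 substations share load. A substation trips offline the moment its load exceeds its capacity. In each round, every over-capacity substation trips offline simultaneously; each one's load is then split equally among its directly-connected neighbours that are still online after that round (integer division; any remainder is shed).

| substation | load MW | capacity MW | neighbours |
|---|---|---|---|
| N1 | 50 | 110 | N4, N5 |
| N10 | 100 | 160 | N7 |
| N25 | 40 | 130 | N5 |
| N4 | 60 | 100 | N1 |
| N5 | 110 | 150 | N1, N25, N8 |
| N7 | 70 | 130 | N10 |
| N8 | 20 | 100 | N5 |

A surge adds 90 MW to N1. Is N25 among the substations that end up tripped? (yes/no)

Round 1 — N1 at 140 > 110. N1 trips offline.
  N1 sheds 140 MW to N4, N5: 70 each.
    N4: 60+70 = 130 > 100
    N5: 110+70 = 180 > 150
Round 2 — N4, N5 trip offline.
  N4 sheds 130 MW: no online neighbours, lost.
  N5 sheds 180 MW to N25, N8: 90 each.
    N25: 40+90 = 130 ≤ 130
    N8: 20+90 = 110 > 100
Round 3 — N8 trips offline.
  N8 sheds 110 MW: no online neighbours, lost.
No further trips.

no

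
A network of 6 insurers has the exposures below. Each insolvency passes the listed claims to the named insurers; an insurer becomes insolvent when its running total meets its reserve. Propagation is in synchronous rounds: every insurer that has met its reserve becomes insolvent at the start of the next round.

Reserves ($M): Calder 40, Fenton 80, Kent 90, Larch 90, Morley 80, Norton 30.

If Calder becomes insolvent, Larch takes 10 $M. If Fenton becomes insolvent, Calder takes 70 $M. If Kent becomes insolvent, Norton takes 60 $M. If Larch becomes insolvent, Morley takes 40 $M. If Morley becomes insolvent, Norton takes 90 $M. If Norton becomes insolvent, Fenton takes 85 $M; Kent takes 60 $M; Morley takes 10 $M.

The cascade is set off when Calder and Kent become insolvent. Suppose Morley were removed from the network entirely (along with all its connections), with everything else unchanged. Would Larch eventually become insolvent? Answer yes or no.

With Morley removed:
Round 1 — Calder, Kent become insolvent (initial).
  Larch: +10 → 10 < 90
  Norton: +60 → 60 ≥ 30
Round 2 — Norton becomes insolvent.
  Fenton: +85 → 85 ≥ 80
Round 3 — Fenton becomes insolvent.
No further insolvencies.

no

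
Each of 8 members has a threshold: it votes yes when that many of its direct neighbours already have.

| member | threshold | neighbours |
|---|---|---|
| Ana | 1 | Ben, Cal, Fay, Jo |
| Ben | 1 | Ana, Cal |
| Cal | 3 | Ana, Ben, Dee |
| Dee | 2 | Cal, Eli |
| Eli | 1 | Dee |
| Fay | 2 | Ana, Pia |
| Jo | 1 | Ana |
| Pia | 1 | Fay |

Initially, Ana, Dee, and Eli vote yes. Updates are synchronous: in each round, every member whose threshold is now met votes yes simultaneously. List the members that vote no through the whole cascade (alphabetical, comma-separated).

Round 1 — Ana, Dee, Eli vote yes (initial).
Round 2 — checking thresholds:
  Ben: 1 of 2 neighbours ≥ 1, votes yes.
  Cal: 2 of 3 neighbours < 3, holds.
  Fay: 1 of 2 neighbours < 2, holds.
  Jo: 1 of 1 neighbours ≥ 1, votes yes.
Round 3 — checking thresholds:
  Cal: 3 of 3 neighbours ≥ 3, votes yes.
  Fay: 1 of 2 neighbours < 2, holds.
Round 4 — no new yes votes; cascade stops.

Fay, Pia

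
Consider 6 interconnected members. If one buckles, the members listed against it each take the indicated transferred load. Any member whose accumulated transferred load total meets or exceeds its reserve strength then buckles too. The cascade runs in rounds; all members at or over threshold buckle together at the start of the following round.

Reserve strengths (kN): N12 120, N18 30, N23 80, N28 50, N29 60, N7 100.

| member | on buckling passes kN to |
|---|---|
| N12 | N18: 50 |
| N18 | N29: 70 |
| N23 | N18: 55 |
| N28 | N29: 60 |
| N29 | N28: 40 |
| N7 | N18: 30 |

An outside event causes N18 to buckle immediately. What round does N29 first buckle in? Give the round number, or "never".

Round 1 — N18 buckles (initial).
  N29: +70 → 70 ≥ 60
Round 2 — N29 buckles.
  N28: +40 → 40 < 50
No further bucklings.

2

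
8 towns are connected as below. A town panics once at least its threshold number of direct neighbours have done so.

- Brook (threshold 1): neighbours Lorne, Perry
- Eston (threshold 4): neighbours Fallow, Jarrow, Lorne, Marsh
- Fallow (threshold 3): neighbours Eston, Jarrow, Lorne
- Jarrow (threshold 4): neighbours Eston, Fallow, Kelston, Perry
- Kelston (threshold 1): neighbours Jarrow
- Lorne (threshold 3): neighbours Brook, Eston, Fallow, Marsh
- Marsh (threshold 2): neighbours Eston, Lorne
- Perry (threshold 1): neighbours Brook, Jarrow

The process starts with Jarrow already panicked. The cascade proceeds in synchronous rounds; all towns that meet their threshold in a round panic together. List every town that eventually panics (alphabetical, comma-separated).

Brook, Jarrow, Kelston, Perry

Round 1 — Jarrow panics (initial).
Round 2 — checking thresholds:
  Eston: 1 of 4 neighbours < 4, holds.
  Fallow: 1 of 3 neighbours < 3, holds.
  Kelston: 1 of 1 neighbours ≥ 1, panics.
  Perry: 1 of 2 neighbours ≥ 1, panics.
Round 3 — checking thresholds:
  Brook: 1 of 2 neighbours ≥ 1, panics.
  Eston: 1 of 4 neighbours < 4, holds.
  Fallow: 1 of 3 neighbours < 3, holds.
Round 4 — no new panics; cascade stops.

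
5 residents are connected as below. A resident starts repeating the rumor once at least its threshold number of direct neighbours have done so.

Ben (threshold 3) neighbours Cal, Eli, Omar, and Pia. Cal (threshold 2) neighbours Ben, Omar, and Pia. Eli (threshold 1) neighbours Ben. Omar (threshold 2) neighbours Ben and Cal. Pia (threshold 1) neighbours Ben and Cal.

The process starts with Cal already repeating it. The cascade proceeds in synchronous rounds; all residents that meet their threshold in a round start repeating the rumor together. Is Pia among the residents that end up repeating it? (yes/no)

Round 1 — Cal starts repeating the rumor (initial).
Round 2 — checking thresholds:
  Ben: 1 of 4 neighbours < 3, not yet.
  Omar: 1 of 2 neighbours < 2, not yet.
  Pia: 1 of 2 neighbours ≥ 1, starts repeating the rumor.
Round 3 — no new spreads; cascade stops.

yes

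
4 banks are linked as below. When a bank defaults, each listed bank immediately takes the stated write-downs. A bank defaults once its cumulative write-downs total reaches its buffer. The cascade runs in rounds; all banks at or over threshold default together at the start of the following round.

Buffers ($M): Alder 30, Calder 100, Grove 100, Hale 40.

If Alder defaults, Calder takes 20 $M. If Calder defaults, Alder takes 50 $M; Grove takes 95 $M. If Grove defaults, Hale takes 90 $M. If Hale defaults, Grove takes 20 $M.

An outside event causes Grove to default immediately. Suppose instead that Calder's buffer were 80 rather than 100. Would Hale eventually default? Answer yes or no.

yes

With Calder's buffer at 80:
Round 1 — Grove defaults (initial).
  Hale: +90 → 90 ≥ 40
Round 2 — Hale defaults.
No further defaults.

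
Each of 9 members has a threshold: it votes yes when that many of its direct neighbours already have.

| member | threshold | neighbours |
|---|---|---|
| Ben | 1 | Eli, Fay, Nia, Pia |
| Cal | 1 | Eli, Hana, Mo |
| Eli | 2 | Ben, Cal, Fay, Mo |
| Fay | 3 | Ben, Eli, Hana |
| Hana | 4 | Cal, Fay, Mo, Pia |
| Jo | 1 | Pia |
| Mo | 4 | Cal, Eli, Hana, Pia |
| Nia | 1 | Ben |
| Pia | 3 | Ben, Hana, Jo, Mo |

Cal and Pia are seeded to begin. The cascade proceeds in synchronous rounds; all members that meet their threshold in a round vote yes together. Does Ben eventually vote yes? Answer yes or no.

yes

Round 1 — Cal, Pia vote yes (initial).
Round 2 — checking thresholds:
  Ben: 1 of 4 neighbours ≥ 1, votes yes.
  Eli: 1 of 4 neighbours < 2, holds.
  Hana: 2 of 4 neighbours < 4, holds.
  Jo: 1 of 1 neighbours ≥ 1, votes yes.
  Mo: 2 of 4 neighbours < 4, holds.
Round 3 — checking thresholds:
  Eli: 2 of 4 neighbours ≥ 2, votes yes.
  Fay: 1 of 3 neighbours < 3, holds.
  Hana: 2 of 4 neighbours < 4, holds.
  Mo: 2 of 4 neighbours < 4, holds.
  Nia: 1 of 1 neighbours ≥ 1, votes yes.
Round 4 — no new yes votes; cascade stops.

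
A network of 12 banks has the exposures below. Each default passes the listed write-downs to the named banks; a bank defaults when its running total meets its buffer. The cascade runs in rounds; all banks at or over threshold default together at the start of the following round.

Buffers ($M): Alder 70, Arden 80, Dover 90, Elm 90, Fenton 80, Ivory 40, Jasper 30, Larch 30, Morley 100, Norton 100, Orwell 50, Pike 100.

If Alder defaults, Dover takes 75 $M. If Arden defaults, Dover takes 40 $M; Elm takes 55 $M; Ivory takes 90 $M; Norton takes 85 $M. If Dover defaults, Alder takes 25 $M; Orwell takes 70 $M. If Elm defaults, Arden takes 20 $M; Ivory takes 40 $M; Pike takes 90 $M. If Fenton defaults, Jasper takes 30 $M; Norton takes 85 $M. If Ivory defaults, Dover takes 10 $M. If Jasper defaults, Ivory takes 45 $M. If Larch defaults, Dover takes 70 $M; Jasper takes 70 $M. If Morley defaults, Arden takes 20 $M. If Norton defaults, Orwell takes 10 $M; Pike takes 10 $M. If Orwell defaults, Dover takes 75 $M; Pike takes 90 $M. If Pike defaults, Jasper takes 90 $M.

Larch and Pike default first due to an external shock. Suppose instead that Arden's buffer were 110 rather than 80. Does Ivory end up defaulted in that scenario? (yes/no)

yes

With Arden's buffer at 110:
Round 1 — Larch, Pike default (initial).
  Dover: +70 → 70 < 90
  Jasper: +70+90 → 160 ≥ 30
Round 2 — Jasper defaults.
  Ivory: +45 → 45 ≥ 40
Round 3 — Ivory defaults.
  Dover: +10 → 80 < 90
No further defaults.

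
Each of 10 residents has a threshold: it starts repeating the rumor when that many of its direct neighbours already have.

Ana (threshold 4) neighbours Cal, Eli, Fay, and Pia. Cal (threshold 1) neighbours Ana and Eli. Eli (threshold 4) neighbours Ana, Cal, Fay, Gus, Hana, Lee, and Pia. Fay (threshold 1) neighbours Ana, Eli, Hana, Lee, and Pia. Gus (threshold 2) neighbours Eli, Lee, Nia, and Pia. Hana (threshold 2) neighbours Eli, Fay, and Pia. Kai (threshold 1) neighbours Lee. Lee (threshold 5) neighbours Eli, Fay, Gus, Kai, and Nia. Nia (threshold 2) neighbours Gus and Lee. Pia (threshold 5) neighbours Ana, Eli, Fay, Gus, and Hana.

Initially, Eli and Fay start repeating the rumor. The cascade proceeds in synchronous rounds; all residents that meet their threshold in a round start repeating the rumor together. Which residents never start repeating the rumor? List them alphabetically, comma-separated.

Ana, Gus, Kai, Lee, Nia, Pia

Round 1 — Eli, Fay start repeating the rumor (initial).
Round 2 — checking thresholds:
  Ana: 2 of 4 neighbours < 4, not yet.
  Cal: 1 of 2 neighbours ≥ 1, starts repeating the rumor.
  Gus: 1 of 4 neighbours < 2, not yet.
  Hana: 2 of 3 neighbours ≥ 2, starts repeating the rumor.
  Lee: 2 of 5 neighbours < 5, not yet.
  Pia: 2 of 5 neighbours < 5, not yet.
Round 3 — no new spreads; cascade stops.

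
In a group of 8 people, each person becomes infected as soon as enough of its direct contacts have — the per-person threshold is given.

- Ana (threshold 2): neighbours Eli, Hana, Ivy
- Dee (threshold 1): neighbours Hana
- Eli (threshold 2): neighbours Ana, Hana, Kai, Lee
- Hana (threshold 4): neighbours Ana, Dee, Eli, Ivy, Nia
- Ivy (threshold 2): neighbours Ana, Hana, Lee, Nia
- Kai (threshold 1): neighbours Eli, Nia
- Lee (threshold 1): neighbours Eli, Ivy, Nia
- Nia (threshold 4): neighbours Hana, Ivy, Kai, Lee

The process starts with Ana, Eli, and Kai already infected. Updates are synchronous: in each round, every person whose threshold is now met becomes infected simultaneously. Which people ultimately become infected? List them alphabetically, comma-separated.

Round 1 — Ana, Eli, Kai become infected (initial).
Round 2 — checking thresholds:
  Hana: 2 of 5 neighbours < 4, holds.
  Ivy: 1 of 4 neighbours < 2, holds.
  Lee: 1 of 3 neighbours ≥ 1, becomes infected.
  Nia: 1 of 4 neighbours < 4, holds.
Round 3 — checking thresholds:
  Hana: 2 of 5 neighbours < 4, holds.
  Ivy: 2 of 4 neighbours ≥ 2, becomes infected.
  Nia: 2 of 4 neighbours < 4, holds.
Round 4 — no new infections; cascade stops.

Ana, Eli, Ivy, Kai, Lee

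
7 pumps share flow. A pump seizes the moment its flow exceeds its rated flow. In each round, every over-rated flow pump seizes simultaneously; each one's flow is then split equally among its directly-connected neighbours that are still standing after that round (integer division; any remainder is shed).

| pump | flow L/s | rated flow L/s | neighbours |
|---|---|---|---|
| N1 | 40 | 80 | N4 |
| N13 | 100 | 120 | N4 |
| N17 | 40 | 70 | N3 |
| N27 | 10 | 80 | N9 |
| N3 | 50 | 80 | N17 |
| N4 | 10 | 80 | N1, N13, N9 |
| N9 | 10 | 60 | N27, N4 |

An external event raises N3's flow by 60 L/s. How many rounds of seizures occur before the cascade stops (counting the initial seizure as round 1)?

Round 1 — N3 at 110 > 80. N3 seizes.
  N3 sheds 110 L/s to N17: 110 each.
    N17: 40+110 = 150 > 70
Round 2 — N17 seizes.
  N17 sheds 150 L/s: no online neighbours, lost.
No further seizures.

2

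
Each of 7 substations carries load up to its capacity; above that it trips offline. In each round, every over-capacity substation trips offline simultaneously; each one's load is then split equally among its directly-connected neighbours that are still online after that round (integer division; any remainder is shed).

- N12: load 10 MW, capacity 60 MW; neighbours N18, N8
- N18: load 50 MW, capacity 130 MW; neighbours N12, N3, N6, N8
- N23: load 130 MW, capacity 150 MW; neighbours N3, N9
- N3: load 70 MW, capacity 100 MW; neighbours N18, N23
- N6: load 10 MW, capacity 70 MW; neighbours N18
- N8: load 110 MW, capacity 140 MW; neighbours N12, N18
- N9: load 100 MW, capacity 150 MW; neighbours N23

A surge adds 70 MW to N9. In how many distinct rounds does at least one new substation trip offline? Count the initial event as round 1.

Round 1 — N9 at 170 > 150. N9 trips offline.
  N9 sheds 170 MW to N23: 170 each.
    N23: 130+170 = 300 > 150
Round 2 — N23 trips offline.
  N23 sheds 300 MW to N3: 300 each.
    N3: 70+300 = 370 > 100
Round 3 — N3 trips offline.
  N3 sheds 370 MW to N18: 370 each.
    N18: 50+370 = 420 > 130
Round 4 — N18 trips offline.
  N18 sheds 420 MW to N12, N6, N8: 140 each.
    N12: 10+140 = 150 > 60
    N6: 10+140 = 150 > 70
    N8: 110+140 = 250 > 140
Round 5 — N12, N6, N8 trip offline.
  N12 sheds 150 MW: no online neighbours, lost.
  N6 sheds 150 MW: no online neighbours, lost.
  N8 sheds 250 MW: no online neighbours, lost.
No further trips.

5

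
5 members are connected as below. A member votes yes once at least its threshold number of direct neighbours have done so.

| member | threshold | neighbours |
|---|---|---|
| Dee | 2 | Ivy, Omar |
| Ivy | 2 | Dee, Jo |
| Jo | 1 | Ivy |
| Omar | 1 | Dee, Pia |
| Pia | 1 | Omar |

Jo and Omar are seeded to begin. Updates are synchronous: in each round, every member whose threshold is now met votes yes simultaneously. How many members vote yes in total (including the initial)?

Round 1 — Jo, Omar vote yes (initial).
Round 2 — checking thresholds:
  Dee: 1 of 2 neighbours < 2, below threshold.
  Ivy: 1 of 2 neighbours < 2, below threshold.
  Pia: 1 of 1 neighbours ≥ 1, votes yes.
Round 3 — no new yes votes; cascade stops.

3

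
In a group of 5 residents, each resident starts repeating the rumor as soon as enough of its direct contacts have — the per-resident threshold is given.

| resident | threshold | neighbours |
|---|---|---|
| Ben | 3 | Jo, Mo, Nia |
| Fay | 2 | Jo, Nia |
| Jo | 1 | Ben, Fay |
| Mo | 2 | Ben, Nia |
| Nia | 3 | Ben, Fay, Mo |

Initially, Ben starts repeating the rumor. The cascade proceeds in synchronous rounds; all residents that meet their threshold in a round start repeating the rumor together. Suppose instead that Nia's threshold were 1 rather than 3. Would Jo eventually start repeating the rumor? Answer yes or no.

yes

With Nia's threshold at 1:
Round 1 — Ben starts repeating the rumor (initial).
Round 2 — checking thresholds:
  Jo: 1 of 2 neighbours ≥ 1, starts repeating the rumor.
  Mo: 1 of 2 neighbours < 2, below threshold.
  Nia: 1 of 3 neighbours ≥ 1, starts repeating the rumor.
Round 3 — checking thresholds:
  Fay: 2 of 2 neighbours ≥ 2, starts repeating the rumor.
  Mo: 2 of 2 neighbours ≥ 2, starts repeating the rumor.
Round 4 — no new spreads; cascade stops.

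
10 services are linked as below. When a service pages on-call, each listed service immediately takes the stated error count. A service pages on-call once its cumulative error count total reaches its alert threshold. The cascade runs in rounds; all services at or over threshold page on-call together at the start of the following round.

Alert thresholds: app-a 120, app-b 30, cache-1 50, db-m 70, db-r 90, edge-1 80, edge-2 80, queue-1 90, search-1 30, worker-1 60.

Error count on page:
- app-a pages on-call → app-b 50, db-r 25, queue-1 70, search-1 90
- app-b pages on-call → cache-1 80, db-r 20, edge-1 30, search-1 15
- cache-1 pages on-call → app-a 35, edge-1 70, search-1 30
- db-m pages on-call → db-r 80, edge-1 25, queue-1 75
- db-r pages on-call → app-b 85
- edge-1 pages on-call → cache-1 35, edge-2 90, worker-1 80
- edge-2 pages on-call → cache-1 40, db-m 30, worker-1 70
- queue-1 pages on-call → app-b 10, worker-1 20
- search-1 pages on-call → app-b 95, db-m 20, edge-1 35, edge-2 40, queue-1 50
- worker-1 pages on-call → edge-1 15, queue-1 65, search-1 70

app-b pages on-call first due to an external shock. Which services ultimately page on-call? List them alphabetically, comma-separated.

app-b, cache-1, edge-1, edge-2, queue-1, search-1, worker-1

Round 1 — app-b pages on-call (initial).
  cache-1: +80 → 80 ≥ 50
  db-r: +20 → 20 < 90
  edge-1: +30 → 30 < 80
  search-1: +15 → 15 < 30
Round 2 — cache-1 pages on-call.
  app-a: +35 → 35 < 120
  edge-1: +70 → 100 ≥ 80
  search-1: +30 → 45 ≥ 30
Round 3 — edge-1, search-1 page on-call.
  db-m: +20 → 20 < 70
  edge-2: +90+40 → 130 ≥ 80
  queue-1: +50 → 50 < 90
  worker-1: +80 → 80 ≥ 60
Round 4 — edge-2, worker-1 page on-call.
  db-m: +30 → 50 < 70
  queue-1: +65 → 115 ≥ 90
Round 5 — queue-1 pages on-call.
No further pages.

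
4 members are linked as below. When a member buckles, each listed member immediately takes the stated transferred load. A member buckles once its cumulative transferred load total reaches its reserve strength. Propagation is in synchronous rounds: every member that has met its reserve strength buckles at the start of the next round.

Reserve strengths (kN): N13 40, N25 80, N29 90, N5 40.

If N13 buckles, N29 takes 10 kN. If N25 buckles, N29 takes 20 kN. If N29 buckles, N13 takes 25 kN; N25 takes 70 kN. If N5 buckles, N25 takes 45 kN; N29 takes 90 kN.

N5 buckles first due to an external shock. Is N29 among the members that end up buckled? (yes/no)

Round 1 — N5 buckles (initial).
  N25: +45 → 45 < 80
  N29: +90 → 90 ≥ 90
Round 2 — N29 buckles.
  N13: +25 → 25 < 40
  N25: +70 → 115 ≥ 80
Round 3 — N25 buckles.
No further bucklings.

yes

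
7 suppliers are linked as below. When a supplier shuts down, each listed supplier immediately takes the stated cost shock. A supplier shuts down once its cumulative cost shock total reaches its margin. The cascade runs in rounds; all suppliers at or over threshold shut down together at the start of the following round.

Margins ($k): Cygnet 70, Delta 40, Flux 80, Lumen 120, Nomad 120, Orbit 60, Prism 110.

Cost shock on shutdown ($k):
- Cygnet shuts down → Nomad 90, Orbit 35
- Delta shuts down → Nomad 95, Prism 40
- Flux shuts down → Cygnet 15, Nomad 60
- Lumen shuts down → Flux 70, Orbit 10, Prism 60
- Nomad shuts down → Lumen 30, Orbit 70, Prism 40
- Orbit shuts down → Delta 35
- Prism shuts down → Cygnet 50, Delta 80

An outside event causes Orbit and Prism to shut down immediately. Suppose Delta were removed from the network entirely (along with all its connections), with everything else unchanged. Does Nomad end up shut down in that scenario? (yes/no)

no

With Delta removed:
Round 1 — Orbit, Prism shut down (initial).
  Cygnet: +50 → 50 < 70
No further shutdowns.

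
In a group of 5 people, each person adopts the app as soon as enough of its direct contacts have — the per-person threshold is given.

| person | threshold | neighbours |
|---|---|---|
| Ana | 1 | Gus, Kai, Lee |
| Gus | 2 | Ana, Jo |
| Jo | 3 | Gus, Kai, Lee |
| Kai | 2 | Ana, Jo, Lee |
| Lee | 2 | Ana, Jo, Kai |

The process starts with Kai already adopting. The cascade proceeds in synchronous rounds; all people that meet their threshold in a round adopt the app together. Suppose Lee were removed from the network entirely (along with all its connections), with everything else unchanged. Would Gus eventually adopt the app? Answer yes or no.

no

With Lee removed:
Round 1 — Kai adopts the app (initial).
Round 2 — checking thresholds:
  Ana: 1 of 2 neighbours ≥ 1, adopts the app.
  Jo: 1 of 2 neighbours < 3, holds.
Round 3 — no new adoptions; cascade stops.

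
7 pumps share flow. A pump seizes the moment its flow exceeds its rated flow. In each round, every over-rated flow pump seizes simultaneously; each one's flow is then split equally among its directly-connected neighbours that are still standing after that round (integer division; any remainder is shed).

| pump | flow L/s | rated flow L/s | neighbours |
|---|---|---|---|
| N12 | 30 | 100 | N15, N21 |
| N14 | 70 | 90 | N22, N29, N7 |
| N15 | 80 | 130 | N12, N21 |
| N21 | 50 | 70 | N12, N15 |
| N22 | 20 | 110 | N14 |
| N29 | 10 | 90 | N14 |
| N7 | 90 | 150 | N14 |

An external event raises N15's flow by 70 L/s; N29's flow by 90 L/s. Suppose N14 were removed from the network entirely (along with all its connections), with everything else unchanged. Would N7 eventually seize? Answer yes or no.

With N14 removed:
Round 1 — N15 at 150 > 130; N29 at 100 > 90. N15, N29 seize.
  N15 sheds 150 L/s to N12, N21: 75 each.
    N12: 30+75 = 105 > 100
    N21: 50+75 = 125 > 70
  N29 sheds 100 L/s: no online neighbours, lost.
Round 2 — N12, N21 seize.
  N12 sheds 105 L/s: no online neighbours, lost.
  N21 sheds 125 L/s: no online neighbours, lost.
No further seizures.

no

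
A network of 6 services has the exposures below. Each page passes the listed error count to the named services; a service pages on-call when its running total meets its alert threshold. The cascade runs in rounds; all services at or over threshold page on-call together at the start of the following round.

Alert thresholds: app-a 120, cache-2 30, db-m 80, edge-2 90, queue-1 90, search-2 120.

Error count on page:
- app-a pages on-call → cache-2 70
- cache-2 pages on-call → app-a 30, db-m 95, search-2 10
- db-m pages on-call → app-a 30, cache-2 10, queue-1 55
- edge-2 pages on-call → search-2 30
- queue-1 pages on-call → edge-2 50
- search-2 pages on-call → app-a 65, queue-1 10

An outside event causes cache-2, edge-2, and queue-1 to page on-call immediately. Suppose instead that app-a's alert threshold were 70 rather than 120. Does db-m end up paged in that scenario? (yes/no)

yes

With app-a's alert threshold at 70:
Round 1 — cache-2, edge-2, queue-1 page on-call (initial).
  app-a: +30 → 30 < 70
  db-m: +95 → 95 ≥ 80
  search-2: +10+30 → 40 < 120
Round 2 — db-m pages on-call.
  app-a: +30 → 60 < 70
No further pages.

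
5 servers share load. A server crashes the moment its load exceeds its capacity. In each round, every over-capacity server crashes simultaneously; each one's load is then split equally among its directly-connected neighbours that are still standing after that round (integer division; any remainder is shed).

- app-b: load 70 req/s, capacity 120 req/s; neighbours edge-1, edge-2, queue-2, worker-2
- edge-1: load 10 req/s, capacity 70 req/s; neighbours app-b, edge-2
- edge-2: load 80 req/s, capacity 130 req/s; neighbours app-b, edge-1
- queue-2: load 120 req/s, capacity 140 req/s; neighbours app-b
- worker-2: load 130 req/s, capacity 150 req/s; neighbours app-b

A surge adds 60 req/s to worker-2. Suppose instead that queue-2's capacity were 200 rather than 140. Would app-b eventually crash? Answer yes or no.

With queue-2's capacity at 200:
Round 1 — worker-2 at 190 > 150. worker-2 crashes.
  worker-2 sheds 190 req/s to app-b: 190 each.
    app-b: 70+190 = 260 > 120
Round 2 — app-b crashes.
  app-b sheds 260 req/s to edge-1, edge-2, queue-2: 86 each (2 lost).
    edge-1: 10+86 = 96 > 70
    edge-2: 80+86 = 166 > 130
    queue-2: 120+86 = 206 > 200
Round 3 — edge-1, edge-2, queue-2 crash.
  edge-1 sheds 96 req/s: no online neighbours, lost.
  edge-2 sheds 166 req/s: no online neighbours, lost.
  queue-2 sheds 206 req/s: no online neighbours, lost.
No further crashes.

yes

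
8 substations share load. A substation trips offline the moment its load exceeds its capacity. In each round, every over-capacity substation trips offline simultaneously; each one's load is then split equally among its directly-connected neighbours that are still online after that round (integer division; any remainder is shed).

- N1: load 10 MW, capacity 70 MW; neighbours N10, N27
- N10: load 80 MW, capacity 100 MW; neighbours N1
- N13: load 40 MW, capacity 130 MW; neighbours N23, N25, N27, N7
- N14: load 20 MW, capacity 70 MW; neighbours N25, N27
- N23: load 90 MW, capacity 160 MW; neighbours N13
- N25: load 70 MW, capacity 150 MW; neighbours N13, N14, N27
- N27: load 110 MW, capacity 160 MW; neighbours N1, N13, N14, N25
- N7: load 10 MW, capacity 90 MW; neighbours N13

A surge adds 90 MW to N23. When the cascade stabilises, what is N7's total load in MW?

Round 1 — N23 at 180 > 160. N23 trips offline.
  N23 sheds 180 MW to N13: 180 each.
    N13: 40+180 = 220 > 130
Round 2 — N13 trips offline.
  N13 sheds 220 MW to N25, N27, N7: 73 each (1 lost).
    N25: 70+73 = 143 ≤ 150
    N27: 110+73 = 183 > 160
    N7: 10+73 = 83 ≤ 90
Round 3 — N27 trips offline.
  N27 sheds 183 MW to N1, N14, N25: 61 each.
    N1: 10+61 = 71 > 70
    N14: 20+61 = 81 > 70
    N25: 143+61 = 204 > 150
Round 4 — N1, N14, N25 trip offline.
  N1 sheds 71 MW to N10: 71 each.
    N10: 80+71 = 151 > 100
  N14 sheds 81 MW: no online neighbours, lost.
  N25 sheds 204 MW: no online neighbours, lost.
Round 5 — N10 trips offline.
  N10 sheds 151 MW: no online neighbours, lost.
No further trips.

83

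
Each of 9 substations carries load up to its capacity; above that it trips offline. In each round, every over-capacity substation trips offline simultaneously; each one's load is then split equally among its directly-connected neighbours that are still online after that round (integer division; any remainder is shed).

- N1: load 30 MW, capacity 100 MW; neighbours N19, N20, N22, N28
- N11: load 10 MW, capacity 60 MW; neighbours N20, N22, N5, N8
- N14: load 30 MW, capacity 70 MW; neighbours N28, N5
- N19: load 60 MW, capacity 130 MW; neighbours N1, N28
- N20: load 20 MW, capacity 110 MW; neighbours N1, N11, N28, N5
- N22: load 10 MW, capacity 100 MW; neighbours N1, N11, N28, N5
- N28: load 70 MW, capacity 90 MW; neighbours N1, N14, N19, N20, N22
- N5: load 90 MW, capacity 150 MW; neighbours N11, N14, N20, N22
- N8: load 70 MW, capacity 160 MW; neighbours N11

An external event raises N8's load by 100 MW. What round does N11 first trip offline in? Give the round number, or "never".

Round 1 — N8 at 170 > 160. N8 trips offline.
  N8 sheds 170 MW to N11: 170 each.
    N11: 10+170 = 180 > 60
Round 2 — N11 trips offline.
  N11 sheds 180 MW to N20, N22, N5: 60 each.
    N20: 20+60 = 80 ≤ 110
    N22: 10+60 = 70 ≤ 100
    N5: 90+60 = 150 ≤ 150
No further trips.

2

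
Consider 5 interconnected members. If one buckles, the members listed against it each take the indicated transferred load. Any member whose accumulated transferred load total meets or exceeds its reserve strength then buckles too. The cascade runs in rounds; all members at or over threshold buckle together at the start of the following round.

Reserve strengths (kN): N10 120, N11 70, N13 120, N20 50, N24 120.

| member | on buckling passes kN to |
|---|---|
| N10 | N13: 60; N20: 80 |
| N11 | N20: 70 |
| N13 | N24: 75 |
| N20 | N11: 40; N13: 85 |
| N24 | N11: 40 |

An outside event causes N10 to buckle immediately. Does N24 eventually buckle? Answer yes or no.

Round 1 — N10 buckles (initial).
  N13: +60 → 60 < 120
  N20: +80 → 80 ≥ 50
Round 2 — N20 buckles.
  N11: +40 → 40 < 70
  N13: +85 → 145 ≥ 120
Round 3 — N13 buckles.
  N24: +75 → 75 < 120
No further bucklings.

no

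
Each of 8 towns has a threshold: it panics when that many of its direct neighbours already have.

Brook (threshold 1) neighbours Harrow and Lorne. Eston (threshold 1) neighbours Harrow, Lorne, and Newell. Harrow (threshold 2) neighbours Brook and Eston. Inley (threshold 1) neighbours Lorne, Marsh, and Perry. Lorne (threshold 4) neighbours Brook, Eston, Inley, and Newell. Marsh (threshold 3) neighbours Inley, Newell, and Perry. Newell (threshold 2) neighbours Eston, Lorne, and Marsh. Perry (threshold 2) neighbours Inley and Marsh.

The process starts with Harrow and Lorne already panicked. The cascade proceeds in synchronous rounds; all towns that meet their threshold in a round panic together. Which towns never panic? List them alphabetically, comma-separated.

Marsh, Perry

Round 1 — Harrow, Lorne panic (initial).
Round 2 — checking thresholds:
  Brook: 2 of 2 neighbours ≥ 1, panics.
  Eston: 2 of 3 neighbours ≥ 1, panics.
  Inley: 1 of 3 neighbours ≥ 1, panics.
  Newell: 1 of 3 neighbours < 2, holds.
Round 3 — checking thresholds:
  Marsh: 1 of 3 neighbours < 3, holds.
  Newell: 2 of 3 neighbours ≥ 2, panics.
  Perry: 1 of 2 neighbours < 2, holds.
Round 4 — no new panics; cascade stops.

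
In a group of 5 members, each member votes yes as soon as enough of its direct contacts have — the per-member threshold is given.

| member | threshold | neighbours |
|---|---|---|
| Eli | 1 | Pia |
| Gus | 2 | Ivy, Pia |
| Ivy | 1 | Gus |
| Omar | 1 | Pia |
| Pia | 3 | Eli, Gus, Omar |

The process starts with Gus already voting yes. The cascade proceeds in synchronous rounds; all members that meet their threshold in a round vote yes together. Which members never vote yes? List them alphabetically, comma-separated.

Round 1 — Gus votes yes (initial).
Round 2 — checking thresholds:
  Ivy: 1 of 1 neighbours ≥ 1, votes yes.
  Pia: 1 of 3 neighbours < 3, not yet.
Round 3 — no new yes votes; cascade stops.

Eli, Omar, Pia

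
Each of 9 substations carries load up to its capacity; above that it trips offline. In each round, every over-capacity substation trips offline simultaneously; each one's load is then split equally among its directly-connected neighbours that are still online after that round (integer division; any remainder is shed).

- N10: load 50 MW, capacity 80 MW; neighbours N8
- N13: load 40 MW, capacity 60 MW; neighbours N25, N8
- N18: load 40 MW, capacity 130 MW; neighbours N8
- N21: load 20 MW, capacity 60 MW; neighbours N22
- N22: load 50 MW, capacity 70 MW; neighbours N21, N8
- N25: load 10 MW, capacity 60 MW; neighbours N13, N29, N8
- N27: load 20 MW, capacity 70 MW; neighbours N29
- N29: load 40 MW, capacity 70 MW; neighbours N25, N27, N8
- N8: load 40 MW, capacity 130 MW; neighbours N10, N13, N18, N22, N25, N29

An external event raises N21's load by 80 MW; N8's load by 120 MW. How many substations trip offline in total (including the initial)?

Round 1 — N21 at 100 > 60; N8 at 160 > 130. N21, N8 trip offline.
  N21 sheds 100 MW to N22: 100 each.
    N22: 50+100 = 150 > 70
  N8 sheds 160 MW to N10, N13, N18, N22, N25, N29: 26 each (4 lost).
    N10: 50+26 = 76 ≤ 80
    N13: 40+26 = 66 > 60
    N18: 40+26 = 66 ≤ 130
    N22: 150+26 = 176 > 70
    N25: 10+26 = 36 ≤ 60
    N29: 40+26 = 66 ≤ 70
Round 2 — N13, N22 trip offline.
  N13 sheds 66 MW to N25: 66 each.
    N25: 36+66 = 102 > 60
  N22 sheds 176 MW: no online neighbours, lost.
Round 3 — N25 trips offline.
  N25 sheds 102 MW to N29: 102 each.
    N29: 66+102 = 168 > 70
Round 4 — N29 trips offline.
  N29 sheds 168 MW to N27: 168 each.
    N27: 20+168 = 188 > 70
Round 5 — N27 trips offline.
  N27 sheds 188 MW: no online neighbours, lost.
No further trips.

7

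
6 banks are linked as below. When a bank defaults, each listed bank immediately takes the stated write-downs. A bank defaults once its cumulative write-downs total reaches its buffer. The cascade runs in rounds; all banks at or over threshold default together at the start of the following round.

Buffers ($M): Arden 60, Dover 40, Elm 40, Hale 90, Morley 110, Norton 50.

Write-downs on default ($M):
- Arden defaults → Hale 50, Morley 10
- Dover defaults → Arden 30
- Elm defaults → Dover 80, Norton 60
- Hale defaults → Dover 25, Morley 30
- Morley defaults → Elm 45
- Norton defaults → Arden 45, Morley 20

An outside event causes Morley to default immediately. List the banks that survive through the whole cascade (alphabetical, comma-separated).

Hale

Round 1 — Morley defaults (initial).
  Elm: +45 → 45 ≥ 40
Round 2 — Elm defaults.
  Dover: +80 → 80 ≥ 40
  Norton: +60 → 60 ≥ 50
Round 3 — Dover, Norton default.
  Arden: +30+45 → 75 ≥ 60
Round 4 — Arden defaults.
  Hale: +50 → 50 < 90
No further defaults.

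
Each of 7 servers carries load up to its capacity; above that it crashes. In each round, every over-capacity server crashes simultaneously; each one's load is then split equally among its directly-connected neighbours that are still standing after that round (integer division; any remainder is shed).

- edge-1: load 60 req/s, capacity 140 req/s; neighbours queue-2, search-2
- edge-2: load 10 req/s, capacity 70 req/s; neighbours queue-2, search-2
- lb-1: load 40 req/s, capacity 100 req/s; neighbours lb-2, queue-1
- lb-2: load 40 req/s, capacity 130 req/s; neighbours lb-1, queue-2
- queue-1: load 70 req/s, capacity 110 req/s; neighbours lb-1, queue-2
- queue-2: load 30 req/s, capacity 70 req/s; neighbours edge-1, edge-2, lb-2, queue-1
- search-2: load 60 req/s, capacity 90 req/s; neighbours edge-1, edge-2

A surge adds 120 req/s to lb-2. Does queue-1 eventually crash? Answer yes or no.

Round 1 — lb-2 at 160 > 130. lb-2 crashes.
  lb-2 sheds 160 req/s to lb-1, queue-2: 80 each.
    lb-1: 40+80 = 120 > 100
    queue-2: 30+80 = 110 > 70
Round 2 — lb-1, queue-2 crash.
  lb-1 sheds 120 req/s to queue-1: 120 each.
    queue-1: 70+120 = 190 > 110
  queue-2 sheds 110 req/s to edge-1, edge-2, queue-1: 36 each (2 lost).
    edge-1: 60+36 = 96 ≤ 140
    edge-2: 10+36 = 46 ≤ 70
    queue-1: 190+36 = 226 > 110
Round 3 — queue-1 crashes.
  queue-1 sheds 226 req/s: no online neighbours, lost.
No further crashes.

yes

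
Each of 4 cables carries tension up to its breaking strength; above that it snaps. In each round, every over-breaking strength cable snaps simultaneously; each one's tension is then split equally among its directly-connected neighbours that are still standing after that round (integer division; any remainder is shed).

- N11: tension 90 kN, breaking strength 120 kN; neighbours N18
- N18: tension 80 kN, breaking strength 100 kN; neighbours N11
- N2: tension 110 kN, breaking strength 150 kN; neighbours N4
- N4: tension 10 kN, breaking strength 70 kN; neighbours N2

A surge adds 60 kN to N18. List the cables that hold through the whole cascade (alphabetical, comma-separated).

N2, N4

Round 1 — N18 at 140 > 100. N18 snaps.
  N18 sheds 140 kN to N11: 140 each.
    N11: 90+140 = 230 > 120
Round 2 — N11 snaps.
  N11 sheds 230 kN: no online neighbours, lost.
No further breaks.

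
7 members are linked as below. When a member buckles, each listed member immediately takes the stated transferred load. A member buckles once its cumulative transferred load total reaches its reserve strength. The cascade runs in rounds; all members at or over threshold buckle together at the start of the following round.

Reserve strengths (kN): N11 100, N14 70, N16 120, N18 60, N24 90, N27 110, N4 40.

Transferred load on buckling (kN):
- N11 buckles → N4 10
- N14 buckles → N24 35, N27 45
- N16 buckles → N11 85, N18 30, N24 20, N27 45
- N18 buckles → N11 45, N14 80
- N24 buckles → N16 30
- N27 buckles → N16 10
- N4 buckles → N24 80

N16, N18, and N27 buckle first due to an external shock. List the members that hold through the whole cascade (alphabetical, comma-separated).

N24, N4

Round 1 — N16, N18, N27 buckle (initial).
  N11: +85+45 → 130 ≥ 100
  N14: +80 → 80 ≥ 70
  N24: +20 → 20 < 90
Round 2 — N11, N14 buckle.
  N24: +35 → 55 < 90
  N4: +10 → 10 < 40
No further bucklings.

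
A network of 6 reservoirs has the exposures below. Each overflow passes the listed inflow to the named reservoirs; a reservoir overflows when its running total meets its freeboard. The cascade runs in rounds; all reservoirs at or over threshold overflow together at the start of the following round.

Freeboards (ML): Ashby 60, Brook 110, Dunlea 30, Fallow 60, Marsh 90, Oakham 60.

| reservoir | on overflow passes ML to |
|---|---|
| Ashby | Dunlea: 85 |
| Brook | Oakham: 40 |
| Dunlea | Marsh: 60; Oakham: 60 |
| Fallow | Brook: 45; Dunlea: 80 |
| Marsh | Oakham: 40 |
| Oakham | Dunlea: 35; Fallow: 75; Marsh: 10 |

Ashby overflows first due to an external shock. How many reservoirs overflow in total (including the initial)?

4

Round 1 — Ashby overflows (initial).
  Dunlea: +85 → 85 ≥ 30
Round 2 — Dunlea overflows.
  Marsh: +60 → 60 < 90
  Oakham: +60 → 60 ≥ 60
Round 3 — Oakham overflows.
  Fallow: +75 → 75 ≥ 60
  Marsh: +10 → 70 < 90
Round 4 — Fallow overflows.
  Brook: +45 → 45 < 110
No further overflows.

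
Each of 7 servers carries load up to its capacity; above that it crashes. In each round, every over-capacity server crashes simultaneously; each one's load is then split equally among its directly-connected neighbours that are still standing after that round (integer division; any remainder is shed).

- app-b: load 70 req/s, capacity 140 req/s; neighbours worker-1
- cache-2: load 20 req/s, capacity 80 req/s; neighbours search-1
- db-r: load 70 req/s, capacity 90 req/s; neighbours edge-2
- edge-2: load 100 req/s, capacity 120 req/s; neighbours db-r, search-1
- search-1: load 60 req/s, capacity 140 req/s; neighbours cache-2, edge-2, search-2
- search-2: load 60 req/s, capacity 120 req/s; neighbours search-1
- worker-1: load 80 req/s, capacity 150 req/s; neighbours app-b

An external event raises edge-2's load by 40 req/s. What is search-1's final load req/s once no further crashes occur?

130

Round 1 — edge-2 at 140 > 120. edge-2 crashes.
  edge-2 sheds 140 req/s to db-r, search-1: 70 each.
    db-r: 70+70 = 140 > 90
    search-1: 60+70 = 130 ≤ 140
Round 2 — db-r crashes.
  db-r sheds 140 req/s: no online neighbours, lost.
No further crashes.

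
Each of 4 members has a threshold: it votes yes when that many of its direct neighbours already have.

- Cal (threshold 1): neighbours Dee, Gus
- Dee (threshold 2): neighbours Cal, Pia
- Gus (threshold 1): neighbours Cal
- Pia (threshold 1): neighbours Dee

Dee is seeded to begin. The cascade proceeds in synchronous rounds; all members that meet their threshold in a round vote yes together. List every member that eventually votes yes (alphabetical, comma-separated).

Cal, Dee, Gus, Pia

Round 1 — Dee votes yes (initial).
Round 2 — checking thresholds:
  Cal: 1 of 2 neighbours ≥ 1, votes yes.
  Pia: 1 of 1 neighbours ≥ 1, votes yes.
Round 3 — checking thresholds:
  Gus: 1 of 1 neighbours ≥ 1, votes yes.
Round 4 — no new yes votes; cascade stops.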